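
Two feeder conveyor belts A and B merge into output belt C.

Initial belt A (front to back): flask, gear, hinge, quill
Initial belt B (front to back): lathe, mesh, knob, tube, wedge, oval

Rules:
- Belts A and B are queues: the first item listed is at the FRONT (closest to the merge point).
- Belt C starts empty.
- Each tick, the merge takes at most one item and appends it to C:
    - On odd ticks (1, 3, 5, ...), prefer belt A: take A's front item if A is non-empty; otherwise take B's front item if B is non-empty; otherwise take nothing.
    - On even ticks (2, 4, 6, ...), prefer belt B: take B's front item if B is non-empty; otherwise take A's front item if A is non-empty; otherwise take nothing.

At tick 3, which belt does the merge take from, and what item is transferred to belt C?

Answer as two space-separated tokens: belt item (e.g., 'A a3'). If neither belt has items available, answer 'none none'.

Answer: A gear

Derivation:
Tick 1: prefer A, take flask from A; A=[gear,hinge,quill] B=[lathe,mesh,knob,tube,wedge,oval] C=[flask]
Tick 2: prefer B, take lathe from B; A=[gear,hinge,quill] B=[mesh,knob,tube,wedge,oval] C=[flask,lathe]
Tick 3: prefer A, take gear from A; A=[hinge,quill] B=[mesh,knob,tube,wedge,oval] C=[flask,lathe,gear]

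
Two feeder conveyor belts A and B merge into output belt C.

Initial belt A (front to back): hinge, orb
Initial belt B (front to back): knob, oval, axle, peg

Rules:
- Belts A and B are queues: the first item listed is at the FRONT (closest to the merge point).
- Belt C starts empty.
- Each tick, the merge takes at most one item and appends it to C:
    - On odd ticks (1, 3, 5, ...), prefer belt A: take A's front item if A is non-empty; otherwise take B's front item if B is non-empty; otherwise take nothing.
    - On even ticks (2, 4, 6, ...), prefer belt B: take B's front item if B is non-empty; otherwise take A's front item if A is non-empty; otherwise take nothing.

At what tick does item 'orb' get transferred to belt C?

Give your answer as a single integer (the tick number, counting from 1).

Tick 1: prefer A, take hinge from A; A=[orb] B=[knob,oval,axle,peg] C=[hinge]
Tick 2: prefer B, take knob from B; A=[orb] B=[oval,axle,peg] C=[hinge,knob]
Tick 3: prefer A, take orb from A; A=[-] B=[oval,axle,peg] C=[hinge,knob,orb]

Answer: 3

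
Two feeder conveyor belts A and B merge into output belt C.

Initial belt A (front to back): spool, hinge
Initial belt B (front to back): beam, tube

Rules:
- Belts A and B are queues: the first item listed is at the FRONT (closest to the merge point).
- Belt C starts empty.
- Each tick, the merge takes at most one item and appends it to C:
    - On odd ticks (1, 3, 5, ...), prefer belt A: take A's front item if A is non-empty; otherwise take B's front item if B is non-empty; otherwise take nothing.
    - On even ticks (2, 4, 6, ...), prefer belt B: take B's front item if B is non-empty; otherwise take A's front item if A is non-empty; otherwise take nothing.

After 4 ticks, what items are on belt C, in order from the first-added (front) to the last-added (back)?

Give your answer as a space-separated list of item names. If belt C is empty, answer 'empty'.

Answer: spool beam hinge tube

Derivation:
Tick 1: prefer A, take spool from A; A=[hinge] B=[beam,tube] C=[spool]
Tick 2: prefer B, take beam from B; A=[hinge] B=[tube] C=[spool,beam]
Tick 3: prefer A, take hinge from A; A=[-] B=[tube] C=[spool,beam,hinge]
Tick 4: prefer B, take tube from B; A=[-] B=[-] C=[spool,beam,hinge,tube]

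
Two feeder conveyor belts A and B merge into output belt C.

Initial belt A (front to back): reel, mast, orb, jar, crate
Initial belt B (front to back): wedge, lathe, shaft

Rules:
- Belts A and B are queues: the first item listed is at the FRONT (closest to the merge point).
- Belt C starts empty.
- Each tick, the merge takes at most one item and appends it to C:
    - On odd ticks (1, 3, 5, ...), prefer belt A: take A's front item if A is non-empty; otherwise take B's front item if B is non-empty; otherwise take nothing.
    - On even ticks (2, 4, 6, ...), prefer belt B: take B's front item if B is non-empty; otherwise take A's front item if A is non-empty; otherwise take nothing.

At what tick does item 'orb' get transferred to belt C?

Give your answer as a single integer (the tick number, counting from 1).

Answer: 5

Derivation:
Tick 1: prefer A, take reel from A; A=[mast,orb,jar,crate] B=[wedge,lathe,shaft] C=[reel]
Tick 2: prefer B, take wedge from B; A=[mast,orb,jar,crate] B=[lathe,shaft] C=[reel,wedge]
Tick 3: prefer A, take mast from A; A=[orb,jar,crate] B=[lathe,shaft] C=[reel,wedge,mast]
Tick 4: prefer B, take lathe from B; A=[orb,jar,crate] B=[shaft] C=[reel,wedge,mast,lathe]
Tick 5: prefer A, take orb from A; A=[jar,crate] B=[shaft] C=[reel,wedge,mast,lathe,orb]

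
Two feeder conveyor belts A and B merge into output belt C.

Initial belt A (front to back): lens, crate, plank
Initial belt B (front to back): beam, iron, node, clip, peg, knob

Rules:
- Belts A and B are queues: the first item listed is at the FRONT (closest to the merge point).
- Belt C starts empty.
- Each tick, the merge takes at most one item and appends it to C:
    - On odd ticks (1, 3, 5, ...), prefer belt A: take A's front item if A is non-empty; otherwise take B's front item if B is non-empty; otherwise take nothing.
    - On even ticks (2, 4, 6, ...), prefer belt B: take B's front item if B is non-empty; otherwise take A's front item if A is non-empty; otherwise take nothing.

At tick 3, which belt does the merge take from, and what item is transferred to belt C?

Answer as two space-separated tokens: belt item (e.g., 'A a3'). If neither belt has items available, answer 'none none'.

Tick 1: prefer A, take lens from A; A=[crate,plank] B=[beam,iron,node,clip,peg,knob] C=[lens]
Tick 2: prefer B, take beam from B; A=[crate,plank] B=[iron,node,clip,peg,knob] C=[lens,beam]
Tick 3: prefer A, take crate from A; A=[plank] B=[iron,node,clip,peg,knob] C=[lens,beam,crate]

Answer: A crate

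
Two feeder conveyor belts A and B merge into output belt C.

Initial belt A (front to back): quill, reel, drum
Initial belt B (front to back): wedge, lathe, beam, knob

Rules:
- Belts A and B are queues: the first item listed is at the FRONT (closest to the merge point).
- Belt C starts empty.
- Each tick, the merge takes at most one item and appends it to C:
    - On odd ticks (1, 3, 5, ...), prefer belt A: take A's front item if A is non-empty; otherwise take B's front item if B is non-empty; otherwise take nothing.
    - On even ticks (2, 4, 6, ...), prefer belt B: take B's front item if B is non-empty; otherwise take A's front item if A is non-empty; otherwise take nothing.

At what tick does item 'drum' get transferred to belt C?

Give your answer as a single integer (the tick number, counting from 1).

Answer: 5

Derivation:
Tick 1: prefer A, take quill from A; A=[reel,drum] B=[wedge,lathe,beam,knob] C=[quill]
Tick 2: prefer B, take wedge from B; A=[reel,drum] B=[lathe,beam,knob] C=[quill,wedge]
Tick 3: prefer A, take reel from A; A=[drum] B=[lathe,beam,knob] C=[quill,wedge,reel]
Tick 4: prefer B, take lathe from B; A=[drum] B=[beam,knob] C=[quill,wedge,reel,lathe]
Tick 5: prefer A, take drum from A; A=[-] B=[beam,knob] C=[quill,wedge,reel,lathe,drum]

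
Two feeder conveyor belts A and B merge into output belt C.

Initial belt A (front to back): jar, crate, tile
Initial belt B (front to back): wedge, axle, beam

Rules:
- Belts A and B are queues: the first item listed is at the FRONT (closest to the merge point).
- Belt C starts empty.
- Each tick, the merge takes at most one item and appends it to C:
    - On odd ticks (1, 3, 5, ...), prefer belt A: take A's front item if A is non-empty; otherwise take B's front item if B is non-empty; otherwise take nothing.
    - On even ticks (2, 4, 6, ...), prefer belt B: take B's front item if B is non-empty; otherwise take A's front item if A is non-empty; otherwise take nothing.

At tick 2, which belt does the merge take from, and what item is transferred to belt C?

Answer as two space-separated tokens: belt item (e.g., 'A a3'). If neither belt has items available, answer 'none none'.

Tick 1: prefer A, take jar from A; A=[crate,tile] B=[wedge,axle,beam] C=[jar]
Tick 2: prefer B, take wedge from B; A=[crate,tile] B=[axle,beam] C=[jar,wedge]

Answer: B wedge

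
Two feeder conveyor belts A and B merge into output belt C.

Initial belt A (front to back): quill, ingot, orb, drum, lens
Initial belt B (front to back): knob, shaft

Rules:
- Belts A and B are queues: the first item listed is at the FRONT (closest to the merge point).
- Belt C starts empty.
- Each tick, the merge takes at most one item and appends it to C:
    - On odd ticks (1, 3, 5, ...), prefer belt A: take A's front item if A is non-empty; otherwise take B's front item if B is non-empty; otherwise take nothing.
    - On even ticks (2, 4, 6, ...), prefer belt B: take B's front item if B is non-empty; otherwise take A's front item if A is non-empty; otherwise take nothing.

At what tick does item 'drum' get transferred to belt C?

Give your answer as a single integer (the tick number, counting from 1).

Tick 1: prefer A, take quill from A; A=[ingot,orb,drum,lens] B=[knob,shaft] C=[quill]
Tick 2: prefer B, take knob from B; A=[ingot,orb,drum,lens] B=[shaft] C=[quill,knob]
Tick 3: prefer A, take ingot from A; A=[orb,drum,lens] B=[shaft] C=[quill,knob,ingot]
Tick 4: prefer B, take shaft from B; A=[orb,drum,lens] B=[-] C=[quill,knob,ingot,shaft]
Tick 5: prefer A, take orb from A; A=[drum,lens] B=[-] C=[quill,knob,ingot,shaft,orb]
Tick 6: prefer B, take drum from A; A=[lens] B=[-] C=[quill,knob,ingot,shaft,orb,drum]

Answer: 6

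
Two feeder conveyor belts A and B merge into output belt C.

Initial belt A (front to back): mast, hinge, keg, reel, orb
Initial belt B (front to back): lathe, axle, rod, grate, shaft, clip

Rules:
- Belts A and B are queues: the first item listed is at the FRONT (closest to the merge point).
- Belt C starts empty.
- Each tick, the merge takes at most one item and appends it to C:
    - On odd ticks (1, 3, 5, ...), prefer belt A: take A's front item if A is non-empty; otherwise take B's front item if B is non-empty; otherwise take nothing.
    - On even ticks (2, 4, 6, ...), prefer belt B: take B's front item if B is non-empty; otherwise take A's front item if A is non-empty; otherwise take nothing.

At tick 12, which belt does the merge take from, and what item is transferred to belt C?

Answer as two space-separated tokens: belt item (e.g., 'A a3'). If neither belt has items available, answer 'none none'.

Answer: none none

Derivation:
Tick 1: prefer A, take mast from A; A=[hinge,keg,reel,orb] B=[lathe,axle,rod,grate,shaft,clip] C=[mast]
Tick 2: prefer B, take lathe from B; A=[hinge,keg,reel,orb] B=[axle,rod,grate,shaft,clip] C=[mast,lathe]
Tick 3: prefer A, take hinge from A; A=[keg,reel,orb] B=[axle,rod,grate,shaft,clip] C=[mast,lathe,hinge]
Tick 4: prefer B, take axle from B; A=[keg,reel,orb] B=[rod,grate,shaft,clip] C=[mast,lathe,hinge,axle]
Tick 5: prefer A, take keg from A; A=[reel,orb] B=[rod,grate,shaft,clip] C=[mast,lathe,hinge,axle,keg]
Tick 6: prefer B, take rod from B; A=[reel,orb] B=[grate,shaft,clip] C=[mast,lathe,hinge,axle,keg,rod]
Tick 7: prefer A, take reel from A; A=[orb] B=[grate,shaft,clip] C=[mast,lathe,hinge,axle,keg,rod,reel]
Tick 8: prefer B, take grate from B; A=[orb] B=[shaft,clip] C=[mast,lathe,hinge,axle,keg,rod,reel,grate]
Tick 9: prefer A, take orb from A; A=[-] B=[shaft,clip] C=[mast,lathe,hinge,axle,keg,rod,reel,grate,orb]
Tick 10: prefer B, take shaft from B; A=[-] B=[clip] C=[mast,lathe,hinge,axle,keg,rod,reel,grate,orb,shaft]
Tick 11: prefer A, take clip from B; A=[-] B=[-] C=[mast,lathe,hinge,axle,keg,rod,reel,grate,orb,shaft,clip]
Tick 12: prefer B, both empty, nothing taken; A=[-] B=[-] C=[mast,lathe,hinge,axle,keg,rod,reel,grate,orb,shaft,clip]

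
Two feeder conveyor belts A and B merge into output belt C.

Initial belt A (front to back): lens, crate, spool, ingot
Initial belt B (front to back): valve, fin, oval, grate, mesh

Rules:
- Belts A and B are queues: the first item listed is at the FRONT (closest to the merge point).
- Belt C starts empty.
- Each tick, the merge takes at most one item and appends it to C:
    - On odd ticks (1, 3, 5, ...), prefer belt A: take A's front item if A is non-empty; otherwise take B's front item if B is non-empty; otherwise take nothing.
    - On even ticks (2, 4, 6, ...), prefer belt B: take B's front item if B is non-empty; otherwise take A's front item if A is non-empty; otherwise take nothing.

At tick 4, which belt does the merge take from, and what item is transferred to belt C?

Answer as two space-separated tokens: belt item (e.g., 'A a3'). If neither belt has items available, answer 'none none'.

Answer: B fin

Derivation:
Tick 1: prefer A, take lens from A; A=[crate,spool,ingot] B=[valve,fin,oval,grate,mesh] C=[lens]
Tick 2: prefer B, take valve from B; A=[crate,spool,ingot] B=[fin,oval,grate,mesh] C=[lens,valve]
Tick 3: prefer A, take crate from A; A=[spool,ingot] B=[fin,oval,grate,mesh] C=[lens,valve,crate]
Tick 4: prefer B, take fin from B; A=[spool,ingot] B=[oval,grate,mesh] C=[lens,valve,crate,fin]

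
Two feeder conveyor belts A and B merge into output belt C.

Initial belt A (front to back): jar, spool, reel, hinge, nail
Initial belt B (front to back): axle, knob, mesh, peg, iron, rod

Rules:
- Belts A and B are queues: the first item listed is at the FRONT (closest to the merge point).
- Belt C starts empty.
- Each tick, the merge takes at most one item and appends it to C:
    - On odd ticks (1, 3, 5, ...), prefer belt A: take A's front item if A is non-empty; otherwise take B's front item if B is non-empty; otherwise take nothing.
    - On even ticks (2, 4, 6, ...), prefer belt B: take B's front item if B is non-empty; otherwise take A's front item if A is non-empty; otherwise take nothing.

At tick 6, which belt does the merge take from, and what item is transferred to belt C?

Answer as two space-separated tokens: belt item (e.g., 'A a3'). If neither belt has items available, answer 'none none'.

Answer: B mesh

Derivation:
Tick 1: prefer A, take jar from A; A=[spool,reel,hinge,nail] B=[axle,knob,mesh,peg,iron,rod] C=[jar]
Tick 2: prefer B, take axle from B; A=[spool,reel,hinge,nail] B=[knob,mesh,peg,iron,rod] C=[jar,axle]
Tick 3: prefer A, take spool from A; A=[reel,hinge,nail] B=[knob,mesh,peg,iron,rod] C=[jar,axle,spool]
Tick 4: prefer B, take knob from B; A=[reel,hinge,nail] B=[mesh,peg,iron,rod] C=[jar,axle,spool,knob]
Tick 5: prefer A, take reel from A; A=[hinge,nail] B=[mesh,peg,iron,rod] C=[jar,axle,spool,knob,reel]
Tick 6: prefer B, take mesh from B; A=[hinge,nail] B=[peg,iron,rod] C=[jar,axle,spool,knob,reel,mesh]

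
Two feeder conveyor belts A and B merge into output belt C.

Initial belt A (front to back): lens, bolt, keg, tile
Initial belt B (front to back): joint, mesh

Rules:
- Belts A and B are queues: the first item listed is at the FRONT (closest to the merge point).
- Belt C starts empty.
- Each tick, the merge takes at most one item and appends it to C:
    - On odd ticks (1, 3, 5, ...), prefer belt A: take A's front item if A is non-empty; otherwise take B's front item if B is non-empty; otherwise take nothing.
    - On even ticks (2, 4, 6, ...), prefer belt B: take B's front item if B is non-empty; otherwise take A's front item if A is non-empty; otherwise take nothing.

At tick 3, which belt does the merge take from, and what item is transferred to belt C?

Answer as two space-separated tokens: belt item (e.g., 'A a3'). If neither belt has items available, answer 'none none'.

Answer: A bolt

Derivation:
Tick 1: prefer A, take lens from A; A=[bolt,keg,tile] B=[joint,mesh] C=[lens]
Tick 2: prefer B, take joint from B; A=[bolt,keg,tile] B=[mesh] C=[lens,joint]
Tick 3: prefer A, take bolt from A; A=[keg,tile] B=[mesh] C=[lens,joint,bolt]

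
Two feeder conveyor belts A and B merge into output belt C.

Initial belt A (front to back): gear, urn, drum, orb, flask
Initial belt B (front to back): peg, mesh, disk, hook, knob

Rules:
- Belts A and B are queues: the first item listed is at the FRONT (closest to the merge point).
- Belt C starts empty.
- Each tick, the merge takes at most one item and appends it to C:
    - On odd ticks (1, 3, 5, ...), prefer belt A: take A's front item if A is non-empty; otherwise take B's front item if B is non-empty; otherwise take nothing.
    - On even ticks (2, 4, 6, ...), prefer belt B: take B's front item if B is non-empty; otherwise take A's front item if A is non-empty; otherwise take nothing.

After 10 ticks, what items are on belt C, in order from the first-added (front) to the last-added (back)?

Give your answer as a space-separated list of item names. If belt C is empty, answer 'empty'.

Tick 1: prefer A, take gear from A; A=[urn,drum,orb,flask] B=[peg,mesh,disk,hook,knob] C=[gear]
Tick 2: prefer B, take peg from B; A=[urn,drum,orb,flask] B=[mesh,disk,hook,knob] C=[gear,peg]
Tick 3: prefer A, take urn from A; A=[drum,orb,flask] B=[mesh,disk,hook,knob] C=[gear,peg,urn]
Tick 4: prefer B, take mesh from B; A=[drum,orb,flask] B=[disk,hook,knob] C=[gear,peg,urn,mesh]
Tick 5: prefer A, take drum from A; A=[orb,flask] B=[disk,hook,knob] C=[gear,peg,urn,mesh,drum]
Tick 6: prefer B, take disk from B; A=[orb,flask] B=[hook,knob] C=[gear,peg,urn,mesh,drum,disk]
Tick 7: prefer A, take orb from A; A=[flask] B=[hook,knob] C=[gear,peg,urn,mesh,drum,disk,orb]
Tick 8: prefer B, take hook from B; A=[flask] B=[knob] C=[gear,peg,urn,mesh,drum,disk,orb,hook]
Tick 9: prefer A, take flask from A; A=[-] B=[knob] C=[gear,peg,urn,mesh,drum,disk,orb,hook,flask]
Tick 10: prefer B, take knob from B; A=[-] B=[-] C=[gear,peg,urn,mesh,drum,disk,orb,hook,flask,knob]

Answer: gear peg urn mesh drum disk orb hook flask knob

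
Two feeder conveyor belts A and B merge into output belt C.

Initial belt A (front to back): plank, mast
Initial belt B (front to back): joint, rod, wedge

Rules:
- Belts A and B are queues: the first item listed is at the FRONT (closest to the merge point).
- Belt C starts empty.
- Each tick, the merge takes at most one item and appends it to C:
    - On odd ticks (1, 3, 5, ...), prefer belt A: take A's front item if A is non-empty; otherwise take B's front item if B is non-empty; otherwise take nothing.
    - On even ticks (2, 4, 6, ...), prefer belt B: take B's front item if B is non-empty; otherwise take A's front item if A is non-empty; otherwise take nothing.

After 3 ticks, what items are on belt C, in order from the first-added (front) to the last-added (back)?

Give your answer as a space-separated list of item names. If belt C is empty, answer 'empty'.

Tick 1: prefer A, take plank from A; A=[mast] B=[joint,rod,wedge] C=[plank]
Tick 2: prefer B, take joint from B; A=[mast] B=[rod,wedge] C=[plank,joint]
Tick 3: prefer A, take mast from A; A=[-] B=[rod,wedge] C=[plank,joint,mast]

Answer: plank joint mast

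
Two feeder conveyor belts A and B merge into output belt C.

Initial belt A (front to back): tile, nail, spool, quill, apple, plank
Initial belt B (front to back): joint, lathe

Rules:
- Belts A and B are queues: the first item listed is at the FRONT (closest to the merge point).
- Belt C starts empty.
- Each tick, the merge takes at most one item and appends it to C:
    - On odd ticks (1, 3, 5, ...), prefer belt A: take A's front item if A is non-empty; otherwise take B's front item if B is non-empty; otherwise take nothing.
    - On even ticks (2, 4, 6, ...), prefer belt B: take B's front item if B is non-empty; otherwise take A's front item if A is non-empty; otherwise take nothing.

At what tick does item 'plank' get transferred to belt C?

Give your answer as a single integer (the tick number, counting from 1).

Answer: 8

Derivation:
Tick 1: prefer A, take tile from A; A=[nail,spool,quill,apple,plank] B=[joint,lathe] C=[tile]
Tick 2: prefer B, take joint from B; A=[nail,spool,quill,apple,plank] B=[lathe] C=[tile,joint]
Tick 3: prefer A, take nail from A; A=[spool,quill,apple,plank] B=[lathe] C=[tile,joint,nail]
Tick 4: prefer B, take lathe from B; A=[spool,quill,apple,plank] B=[-] C=[tile,joint,nail,lathe]
Tick 5: prefer A, take spool from A; A=[quill,apple,plank] B=[-] C=[tile,joint,nail,lathe,spool]
Tick 6: prefer B, take quill from A; A=[apple,plank] B=[-] C=[tile,joint,nail,lathe,spool,quill]
Tick 7: prefer A, take apple from A; A=[plank] B=[-] C=[tile,joint,nail,lathe,spool,quill,apple]
Tick 8: prefer B, take plank from A; A=[-] B=[-] C=[tile,joint,nail,lathe,spool,quill,apple,plank]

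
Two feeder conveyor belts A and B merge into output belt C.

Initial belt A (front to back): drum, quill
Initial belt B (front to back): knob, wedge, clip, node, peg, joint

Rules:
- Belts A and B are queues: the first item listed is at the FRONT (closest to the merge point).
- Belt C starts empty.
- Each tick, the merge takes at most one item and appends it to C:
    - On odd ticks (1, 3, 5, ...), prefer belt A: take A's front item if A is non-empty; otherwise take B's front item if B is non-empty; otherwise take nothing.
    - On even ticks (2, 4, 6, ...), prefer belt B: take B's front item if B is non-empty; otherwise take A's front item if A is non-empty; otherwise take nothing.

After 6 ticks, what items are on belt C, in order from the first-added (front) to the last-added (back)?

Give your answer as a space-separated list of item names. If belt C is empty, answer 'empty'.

Tick 1: prefer A, take drum from A; A=[quill] B=[knob,wedge,clip,node,peg,joint] C=[drum]
Tick 2: prefer B, take knob from B; A=[quill] B=[wedge,clip,node,peg,joint] C=[drum,knob]
Tick 3: prefer A, take quill from A; A=[-] B=[wedge,clip,node,peg,joint] C=[drum,knob,quill]
Tick 4: prefer B, take wedge from B; A=[-] B=[clip,node,peg,joint] C=[drum,knob,quill,wedge]
Tick 5: prefer A, take clip from B; A=[-] B=[node,peg,joint] C=[drum,knob,quill,wedge,clip]
Tick 6: prefer B, take node from B; A=[-] B=[peg,joint] C=[drum,knob,quill,wedge,clip,node]

Answer: drum knob quill wedge clip node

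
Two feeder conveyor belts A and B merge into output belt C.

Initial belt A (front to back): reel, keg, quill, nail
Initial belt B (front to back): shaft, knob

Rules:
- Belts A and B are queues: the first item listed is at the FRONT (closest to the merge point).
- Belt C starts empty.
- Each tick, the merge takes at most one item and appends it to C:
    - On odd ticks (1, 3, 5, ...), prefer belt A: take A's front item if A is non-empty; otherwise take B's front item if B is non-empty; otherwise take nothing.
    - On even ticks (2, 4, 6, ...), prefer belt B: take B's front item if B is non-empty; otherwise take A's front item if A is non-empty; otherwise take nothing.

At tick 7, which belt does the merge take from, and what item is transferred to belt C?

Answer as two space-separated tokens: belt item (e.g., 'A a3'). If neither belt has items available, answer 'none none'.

Answer: none none

Derivation:
Tick 1: prefer A, take reel from A; A=[keg,quill,nail] B=[shaft,knob] C=[reel]
Tick 2: prefer B, take shaft from B; A=[keg,quill,nail] B=[knob] C=[reel,shaft]
Tick 3: prefer A, take keg from A; A=[quill,nail] B=[knob] C=[reel,shaft,keg]
Tick 4: prefer B, take knob from B; A=[quill,nail] B=[-] C=[reel,shaft,keg,knob]
Tick 5: prefer A, take quill from A; A=[nail] B=[-] C=[reel,shaft,keg,knob,quill]
Tick 6: prefer B, take nail from A; A=[-] B=[-] C=[reel,shaft,keg,knob,quill,nail]
Tick 7: prefer A, both empty, nothing taken; A=[-] B=[-] C=[reel,shaft,keg,knob,quill,nail]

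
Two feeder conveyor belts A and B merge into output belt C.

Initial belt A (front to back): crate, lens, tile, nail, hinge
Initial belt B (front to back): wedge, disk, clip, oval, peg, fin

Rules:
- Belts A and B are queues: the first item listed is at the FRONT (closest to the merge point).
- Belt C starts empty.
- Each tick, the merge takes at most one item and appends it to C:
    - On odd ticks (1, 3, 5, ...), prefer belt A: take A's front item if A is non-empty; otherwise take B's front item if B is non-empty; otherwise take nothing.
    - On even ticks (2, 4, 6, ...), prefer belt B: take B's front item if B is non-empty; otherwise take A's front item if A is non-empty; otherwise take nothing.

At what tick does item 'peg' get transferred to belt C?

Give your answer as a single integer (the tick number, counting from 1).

Answer: 10

Derivation:
Tick 1: prefer A, take crate from A; A=[lens,tile,nail,hinge] B=[wedge,disk,clip,oval,peg,fin] C=[crate]
Tick 2: prefer B, take wedge from B; A=[lens,tile,nail,hinge] B=[disk,clip,oval,peg,fin] C=[crate,wedge]
Tick 3: prefer A, take lens from A; A=[tile,nail,hinge] B=[disk,clip,oval,peg,fin] C=[crate,wedge,lens]
Tick 4: prefer B, take disk from B; A=[tile,nail,hinge] B=[clip,oval,peg,fin] C=[crate,wedge,lens,disk]
Tick 5: prefer A, take tile from A; A=[nail,hinge] B=[clip,oval,peg,fin] C=[crate,wedge,lens,disk,tile]
Tick 6: prefer B, take clip from B; A=[nail,hinge] B=[oval,peg,fin] C=[crate,wedge,lens,disk,tile,clip]
Tick 7: prefer A, take nail from A; A=[hinge] B=[oval,peg,fin] C=[crate,wedge,lens,disk,tile,clip,nail]
Tick 8: prefer B, take oval from B; A=[hinge] B=[peg,fin] C=[crate,wedge,lens,disk,tile,clip,nail,oval]
Tick 9: prefer A, take hinge from A; A=[-] B=[peg,fin] C=[crate,wedge,lens,disk,tile,clip,nail,oval,hinge]
Tick 10: prefer B, take peg from B; A=[-] B=[fin] C=[crate,wedge,lens,disk,tile,clip,nail,oval,hinge,peg]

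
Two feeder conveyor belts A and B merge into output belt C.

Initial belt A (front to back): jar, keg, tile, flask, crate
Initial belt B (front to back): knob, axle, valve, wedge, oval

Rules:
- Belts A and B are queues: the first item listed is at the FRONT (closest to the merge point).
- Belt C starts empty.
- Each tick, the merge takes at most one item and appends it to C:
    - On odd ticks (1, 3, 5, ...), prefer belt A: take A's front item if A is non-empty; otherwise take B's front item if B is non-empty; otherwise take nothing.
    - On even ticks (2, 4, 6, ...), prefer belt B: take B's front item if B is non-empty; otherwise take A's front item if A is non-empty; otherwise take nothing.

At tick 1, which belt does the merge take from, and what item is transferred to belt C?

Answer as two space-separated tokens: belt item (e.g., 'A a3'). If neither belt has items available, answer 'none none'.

Tick 1: prefer A, take jar from A; A=[keg,tile,flask,crate] B=[knob,axle,valve,wedge,oval] C=[jar]

Answer: A jar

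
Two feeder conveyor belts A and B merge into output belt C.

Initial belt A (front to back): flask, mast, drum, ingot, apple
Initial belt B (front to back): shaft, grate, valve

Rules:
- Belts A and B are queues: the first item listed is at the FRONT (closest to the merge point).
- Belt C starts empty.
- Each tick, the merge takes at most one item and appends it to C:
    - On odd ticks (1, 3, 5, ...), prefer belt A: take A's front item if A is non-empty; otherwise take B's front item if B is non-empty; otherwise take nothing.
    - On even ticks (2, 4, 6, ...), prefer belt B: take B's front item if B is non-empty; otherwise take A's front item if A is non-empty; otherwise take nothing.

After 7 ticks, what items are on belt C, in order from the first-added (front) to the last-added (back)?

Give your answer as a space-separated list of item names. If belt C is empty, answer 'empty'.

Tick 1: prefer A, take flask from A; A=[mast,drum,ingot,apple] B=[shaft,grate,valve] C=[flask]
Tick 2: prefer B, take shaft from B; A=[mast,drum,ingot,apple] B=[grate,valve] C=[flask,shaft]
Tick 3: prefer A, take mast from A; A=[drum,ingot,apple] B=[grate,valve] C=[flask,shaft,mast]
Tick 4: prefer B, take grate from B; A=[drum,ingot,apple] B=[valve] C=[flask,shaft,mast,grate]
Tick 5: prefer A, take drum from A; A=[ingot,apple] B=[valve] C=[flask,shaft,mast,grate,drum]
Tick 6: prefer B, take valve from B; A=[ingot,apple] B=[-] C=[flask,shaft,mast,grate,drum,valve]
Tick 7: prefer A, take ingot from A; A=[apple] B=[-] C=[flask,shaft,mast,grate,drum,valve,ingot]

Answer: flask shaft mast grate drum valve ingot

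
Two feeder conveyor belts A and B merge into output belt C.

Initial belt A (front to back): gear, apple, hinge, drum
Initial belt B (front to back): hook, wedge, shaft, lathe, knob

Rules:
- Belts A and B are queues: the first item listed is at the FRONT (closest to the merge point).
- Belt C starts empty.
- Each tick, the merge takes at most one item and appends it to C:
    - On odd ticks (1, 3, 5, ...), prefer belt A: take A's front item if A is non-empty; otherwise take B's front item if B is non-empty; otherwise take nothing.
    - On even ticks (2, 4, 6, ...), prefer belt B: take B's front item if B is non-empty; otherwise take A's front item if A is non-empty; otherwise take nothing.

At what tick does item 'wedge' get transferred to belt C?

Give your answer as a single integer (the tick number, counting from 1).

Tick 1: prefer A, take gear from A; A=[apple,hinge,drum] B=[hook,wedge,shaft,lathe,knob] C=[gear]
Tick 2: prefer B, take hook from B; A=[apple,hinge,drum] B=[wedge,shaft,lathe,knob] C=[gear,hook]
Tick 3: prefer A, take apple from A; A=[hinge,drum] B=[wedge,shaft,lathe,knob] C=[gear,hook,apple]
Tick 4: prefer B, take wedge from B; A=[hinge,drum] B=[shaft,lathe,knob] C=[gear,hook,apple,wedge]

Answer: 4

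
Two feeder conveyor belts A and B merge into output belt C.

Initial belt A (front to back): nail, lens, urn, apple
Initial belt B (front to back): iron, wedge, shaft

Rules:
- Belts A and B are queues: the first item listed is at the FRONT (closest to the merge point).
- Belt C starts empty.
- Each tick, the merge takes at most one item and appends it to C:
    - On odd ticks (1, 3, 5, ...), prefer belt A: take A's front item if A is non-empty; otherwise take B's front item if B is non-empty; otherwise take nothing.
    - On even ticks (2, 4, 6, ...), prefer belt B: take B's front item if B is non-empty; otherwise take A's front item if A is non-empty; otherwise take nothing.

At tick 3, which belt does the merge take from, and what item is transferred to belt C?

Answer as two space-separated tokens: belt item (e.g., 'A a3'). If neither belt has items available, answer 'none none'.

Tick 1: prefer A, take nail from A; A=[lens,urn,apple] B=[iron,wedge,shaft] C=[nail]
Tick 2: prefer B, take iron from B; A=[lens,urn,apple] B=[wedge,shaft] C=[nail,iron]
Tick 3: prefer A, take lens from A; A=[urn,apple] B=[wedge,shaft] C=[nail,iron,lens]

Answer: A lens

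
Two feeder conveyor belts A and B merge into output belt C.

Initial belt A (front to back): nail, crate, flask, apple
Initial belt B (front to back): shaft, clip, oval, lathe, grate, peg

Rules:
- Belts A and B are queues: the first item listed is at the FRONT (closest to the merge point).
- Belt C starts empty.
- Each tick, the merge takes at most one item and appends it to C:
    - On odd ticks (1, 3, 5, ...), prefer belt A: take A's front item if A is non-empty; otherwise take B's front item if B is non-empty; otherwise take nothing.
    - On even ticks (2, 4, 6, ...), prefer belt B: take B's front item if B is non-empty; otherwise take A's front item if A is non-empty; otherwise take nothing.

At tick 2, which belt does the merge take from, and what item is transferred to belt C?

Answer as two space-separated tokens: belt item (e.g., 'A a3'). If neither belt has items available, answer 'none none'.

Answer: B shaft

Derivation:
Tick 1: prefer A, take nail from A; A=[crate,flask,apple] B=[shaft,clip,oval,lathe,grate,peg] C=[nail]
Tick 2: prefer B, take shaft from B; A=[crate,flask,apple] B=[clip,oval,lathe,grate,peg] C=[nail,shaft]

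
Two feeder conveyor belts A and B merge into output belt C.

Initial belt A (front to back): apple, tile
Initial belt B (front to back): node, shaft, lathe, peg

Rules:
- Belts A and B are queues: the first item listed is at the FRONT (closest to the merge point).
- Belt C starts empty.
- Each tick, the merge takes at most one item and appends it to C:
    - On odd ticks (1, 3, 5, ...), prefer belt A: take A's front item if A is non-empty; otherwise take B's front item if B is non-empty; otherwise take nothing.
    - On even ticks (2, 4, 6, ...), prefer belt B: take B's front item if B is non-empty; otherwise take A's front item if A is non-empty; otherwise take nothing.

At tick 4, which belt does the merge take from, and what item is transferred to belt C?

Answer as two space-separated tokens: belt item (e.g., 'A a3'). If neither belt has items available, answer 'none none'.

Answer: B shaft

Derivation:
Tick 1: prefer A, take apple from A; A=[tile] B=[node,shaft,lathe,peg] C=[apple]
Tick 2: prefer B, take node from B; A=[tile] B=[shaft,lathe,peg] C=[apple,node]
Tick 3: prefer A, take tile from A; A=[-] B=[shaft,lathe,peg] C=[apple,node,tile]
Tick 4: prefer B, take shaft from B; A=[-] B=[lathe,peg] C=[apple,node,tile,shaft]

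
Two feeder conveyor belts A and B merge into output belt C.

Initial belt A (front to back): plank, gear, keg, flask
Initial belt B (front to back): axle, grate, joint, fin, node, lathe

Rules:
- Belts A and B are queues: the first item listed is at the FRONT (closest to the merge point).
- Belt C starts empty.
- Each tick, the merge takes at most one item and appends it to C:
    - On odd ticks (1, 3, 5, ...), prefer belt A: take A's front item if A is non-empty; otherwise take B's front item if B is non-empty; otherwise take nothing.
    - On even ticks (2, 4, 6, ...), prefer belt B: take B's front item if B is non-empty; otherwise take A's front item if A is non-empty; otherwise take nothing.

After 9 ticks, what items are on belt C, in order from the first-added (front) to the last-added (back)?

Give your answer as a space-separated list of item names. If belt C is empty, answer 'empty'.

Answer: plank axle gear grate keg joint flask fin node

Derivation:
Tick 1: prefer A, take plank from A; A=[gear,keg,flask] B=[axle,grate,joint,fin,node,lathe] C=[plank]
Tick 2: prefer B, take axle from B; A=[gear,keg,flask] B=[grate,joint,fin,node,lathe] C=[plank,axle]
Tick 3: prefer A, take gear from A; A=[keg,flask] B=[grate,joint,fin,node,lathe] C=[plank,axle,gear]
Tick 4: prefer B, take grate from B; A=[keg,flask] B=[joint,fin,node,lathe] C=[plank,axle,gear,grate]
Tick 5: prefer A, take keg from A; A=[flask] B=[joint,fin,node,lathe] C=[plank,axle,gear,grate,keg]
Tick 6: prefer B, take joint from B; A=[flask] B=[fin,node,lathe] C=[plank,axle,gear,grate,keg,joint]
Tick 7: prefer A, take flask from A; A=[-] B=[fin,node,lathe] C=[plank,axle,gear,grate,keg,joint,flask]
Tick 8: prefer B, take fin from B; A=[-] B=[node,lathe] C=[plank,axle,gear,grate,keg,joint,flask,fin]
Tick 9: prefer A, take node from B; A=[-] B=[lathe] C=[plank,axle,gear,grate,keg,joint,flask,fin,node]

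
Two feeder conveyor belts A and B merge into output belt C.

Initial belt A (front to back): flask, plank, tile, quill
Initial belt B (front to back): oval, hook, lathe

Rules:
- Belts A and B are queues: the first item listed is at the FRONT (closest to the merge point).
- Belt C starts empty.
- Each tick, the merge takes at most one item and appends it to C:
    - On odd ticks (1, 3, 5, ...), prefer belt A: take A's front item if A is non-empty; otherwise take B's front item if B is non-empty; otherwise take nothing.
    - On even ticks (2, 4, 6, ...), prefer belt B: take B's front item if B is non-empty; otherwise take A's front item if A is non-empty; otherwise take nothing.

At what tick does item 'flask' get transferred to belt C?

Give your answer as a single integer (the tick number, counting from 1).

Answer: 1

Derivation:
Tick 1: prefer A, take flask from A; A=[plank,tile,quill] B=[oval,hook,lathe] C=[flask]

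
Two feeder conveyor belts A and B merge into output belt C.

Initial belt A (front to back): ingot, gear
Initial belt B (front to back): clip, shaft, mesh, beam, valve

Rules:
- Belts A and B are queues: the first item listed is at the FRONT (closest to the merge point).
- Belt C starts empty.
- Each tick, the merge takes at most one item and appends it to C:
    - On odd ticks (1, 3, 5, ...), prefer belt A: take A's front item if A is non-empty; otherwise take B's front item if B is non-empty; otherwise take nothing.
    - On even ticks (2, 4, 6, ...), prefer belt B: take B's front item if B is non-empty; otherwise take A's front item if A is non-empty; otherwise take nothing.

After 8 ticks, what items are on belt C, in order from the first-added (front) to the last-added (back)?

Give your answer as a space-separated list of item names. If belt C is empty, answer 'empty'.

Tick 1: prefer A, take ingot from A; A=[gear] B=[clip,shaft,mesh,beam,valve] C=[ingot]
Tick 2: prefer B, take clip from B; A=[gear] B=[shaft,mesh,beam,valve] C=[ingot,clip]
Tick 3: prefer A, take gear from A; A=[-] B=[shaft,mesh,beam,valve] C=[ingot,clip,gear]
Tick 4: prefer B, take shaft from B; A=[-] B=[mesh,beam,valve] C=[ingot,clip,gear,shaft]
Tick 5: prefer A, take mesh from B; A=[-] B=[beam,valve] C=[ingot,clip,gear,shaft,mesh]
Tick 6: prefer B, take beam from B; A=[-] B=[valve] C=[ingot,clip,gear,shaft,mesh,beam]
Tick 7: prefer A, take valve from B; A=[-] B=[-] C=[ingot,clip,gear,shaft,mesh,beam,valve]
Tick 8: prefer B, both empty, nothing taken; A=[-] B=[-] C=[ingot,clip,gear,shaft,mesh,beam,valve]

Answer: ingot clip gear shaft mesh beam valve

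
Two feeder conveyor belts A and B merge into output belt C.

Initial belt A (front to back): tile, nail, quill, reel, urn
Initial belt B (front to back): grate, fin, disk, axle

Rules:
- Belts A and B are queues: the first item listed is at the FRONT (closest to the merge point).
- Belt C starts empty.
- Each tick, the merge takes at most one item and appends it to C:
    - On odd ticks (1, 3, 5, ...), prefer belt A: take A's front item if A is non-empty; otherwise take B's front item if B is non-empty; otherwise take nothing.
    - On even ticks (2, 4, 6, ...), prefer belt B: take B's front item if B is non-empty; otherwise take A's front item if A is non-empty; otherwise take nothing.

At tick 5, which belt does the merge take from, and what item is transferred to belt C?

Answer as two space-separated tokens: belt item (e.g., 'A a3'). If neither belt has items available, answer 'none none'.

Answer: A quill

Derivation:
Tick 1: prefer A, take tile from A; A=[nail,quill,reel,urn] B=[grate,fin,disk,axle] C=[tile]
Tick 2: prefer B, take grate from B; A=[nail,quill,reel,urn] B=[fin,disk,axle] C=[tile,grate]
Tick 3: prefer A, take nail from A; A=[quill,reel,urn] B=[fin,disk,axle] C=[tile,grate,nail]
Tick 4: prefer B, take fin from B; A=[quill,reel,urn] B=[disk,axle] C=[tile,grate,nail,fin]
Tick 5: prefer A, take quill from A; A=[reel,urn] B=[disk,axle] C=[tile,grate,nail,fin,quill]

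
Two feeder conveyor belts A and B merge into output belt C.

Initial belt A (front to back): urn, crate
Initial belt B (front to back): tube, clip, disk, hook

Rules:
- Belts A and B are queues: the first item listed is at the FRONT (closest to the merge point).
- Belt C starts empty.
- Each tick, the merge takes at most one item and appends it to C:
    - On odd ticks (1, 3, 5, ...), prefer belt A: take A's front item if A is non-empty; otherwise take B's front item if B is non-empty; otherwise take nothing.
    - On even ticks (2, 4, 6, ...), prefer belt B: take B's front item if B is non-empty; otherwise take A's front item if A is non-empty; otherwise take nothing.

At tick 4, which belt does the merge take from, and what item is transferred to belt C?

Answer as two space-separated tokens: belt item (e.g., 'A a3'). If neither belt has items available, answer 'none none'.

Tick 1: prefer A, take urn from A; A=[crate] B=[tube,clip,disk,hook] C=[urn]
Tick 2: prefer B, take tube from B; A=[crate] B=[clip,disk,hook] C=[urn,tube]
Tick 3: prefer A, take crate from A; A=[-] B=[clip,disk,hook] C=[urn,tube,crate]
Tick 4: prefer B, take clip from B; A=[-] B=[disk,hook] C=[urn,tube,crate,clip]

Answer: B clip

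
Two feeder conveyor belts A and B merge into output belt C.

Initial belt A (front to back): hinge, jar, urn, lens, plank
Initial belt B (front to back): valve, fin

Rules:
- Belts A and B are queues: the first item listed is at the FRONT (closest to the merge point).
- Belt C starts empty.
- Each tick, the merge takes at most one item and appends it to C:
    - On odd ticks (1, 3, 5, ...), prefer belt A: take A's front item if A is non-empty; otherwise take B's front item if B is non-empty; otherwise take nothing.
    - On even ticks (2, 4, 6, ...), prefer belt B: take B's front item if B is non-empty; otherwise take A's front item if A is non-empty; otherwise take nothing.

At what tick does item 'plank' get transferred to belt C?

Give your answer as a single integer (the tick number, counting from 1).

Tick 1: prefer A, take hinge from A; A=[jar,urn,lens,plank] B=[valve,fin] C=[hinge]
Tick 2: prefer B, take valve from B; A=[jar,urn,lens,plank] B=[fin] C=[hinge,valve]
Tick 3: prefer A, take jar from A; A=[urn,lens,plank] B=[fin] C=[hinge,valve,jar]
Tick 4: prefer B, take fin from B; A=[urn,lens,plank] B=[-] C=[hinge,valve,jar,fin]
Tick 5: prefer A, take urn from A; A=[lens,plank] B=[-] C=[hinge,valve,jar,fin,urn]
Tick 6: prefer B, take lens from A; A=[plank] B=[-] C=[hinge,valve,jar,fin,urn,lens]
Tick 7: prefer A, take plank from A; A=[-] B=[-] C=[hinge,valve,jar,fin,urn,lens,plank]

Answer: 7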